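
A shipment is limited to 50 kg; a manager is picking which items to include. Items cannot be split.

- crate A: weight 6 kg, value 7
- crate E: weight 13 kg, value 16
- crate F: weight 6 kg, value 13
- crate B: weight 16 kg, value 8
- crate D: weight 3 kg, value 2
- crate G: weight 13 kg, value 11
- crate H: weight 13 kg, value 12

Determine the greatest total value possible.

Allowing fractional choices, the relaxed optimum would be about 58.2, but items are indivisible.
crate A + crate E + crate F + crate D + crate H: weight 6 + 13 + 6 + 3 + 13 = 41 ≤ 50, value 7 + 16 + 13 + 2 + 12 = 50.
crate E + crate F + crate G + crate H: weight 13 + 6 + 13 + 13 = 45 ≤ 50, value 16 + 13 + 11 + 12 = 52.
crate E + crate F + crate D + crate G + crate H: weight 13 + 6 + 3 + 13 + 13 = 48 ≤ 50, value 16 + 13 + 2 + 11 + 12 = 54.
Best is crate E, crate F, crate D, crate G, and crate H with total value 54.

54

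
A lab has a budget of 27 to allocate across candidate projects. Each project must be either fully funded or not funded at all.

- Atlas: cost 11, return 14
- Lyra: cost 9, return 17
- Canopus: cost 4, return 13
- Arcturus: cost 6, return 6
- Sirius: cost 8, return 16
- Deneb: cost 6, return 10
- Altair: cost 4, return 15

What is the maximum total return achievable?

61

This is an integer program with binary decision variables.
Take Lyra, Canopus, Sirius, and Altair: cost 9 + 4 + 8 + 4 = 25 ≤ 27, return 17 + 13 + 16 + 15 = 61.
No other feasible combination does better.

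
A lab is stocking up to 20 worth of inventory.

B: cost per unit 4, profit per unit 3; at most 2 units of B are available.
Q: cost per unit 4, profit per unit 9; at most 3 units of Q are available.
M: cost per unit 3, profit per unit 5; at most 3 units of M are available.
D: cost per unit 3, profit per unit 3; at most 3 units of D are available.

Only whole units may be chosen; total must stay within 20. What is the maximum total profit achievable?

This is a bounded integer knapsack.
2×Q, 3×M, and 1×D: cost 20 ≤ 20, profit 2·9 + 3·5 + 1·3 = 36.
3×Q and 2×M: cost 18 ≤ 20, profit 3·9 + 2·5 = 37.
Best is 37.

37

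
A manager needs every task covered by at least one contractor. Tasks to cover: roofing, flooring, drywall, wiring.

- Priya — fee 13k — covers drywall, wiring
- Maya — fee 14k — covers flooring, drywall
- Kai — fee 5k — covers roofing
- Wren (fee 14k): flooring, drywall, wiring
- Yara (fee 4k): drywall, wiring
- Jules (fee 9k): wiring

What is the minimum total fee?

19

This is a weighted set-cover instance.
The greedy cost-per-new-task heuristic would pick Yara, Kai, and Maya for 23, but a cheaper cover exists.
Choose Kai and Wren: together they cover roofing, flooring, drywall, wiring — every task.
Total fee: 5 + 14 = 19.
No cover costs less than 19.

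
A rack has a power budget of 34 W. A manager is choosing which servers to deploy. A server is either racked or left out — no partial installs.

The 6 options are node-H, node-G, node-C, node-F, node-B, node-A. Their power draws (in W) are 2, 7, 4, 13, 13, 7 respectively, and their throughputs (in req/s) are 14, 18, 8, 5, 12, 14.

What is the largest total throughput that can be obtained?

Allowing fractional choices, the relaxed optimum would be about 66.4, but servers are indivisible.
node-H + node-G + node-C + node-F + node-A: power draw 2 + 7 + 4 + 13 + 7 = 33 ≤ 34, throughput 14 + 18 + 8 + 5 + 14 = 59.
node-H + node-G + node-C + node-B + node-A: power draw 2 + 7 + 4 + 13 + 7 = 33 ≤ 34, throughput 14 + 18 + 8 + 12 + 14 = 66.
Best is node-H, node-G, node-C, node-B, and node-A with total throughput 66.

66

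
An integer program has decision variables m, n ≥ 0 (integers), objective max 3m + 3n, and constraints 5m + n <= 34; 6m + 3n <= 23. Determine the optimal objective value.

21

Relaxing integrality, the LP optimum is 23.00 at (m,n) = (0, 7.67), which is not an integer point.
(m,n)=(0,7): 5·0+1·7=7≤34, 6·0+3·7=21≤23, objective 21.
(m,n)=(0,6): 5·0+1·6=6≤34, 6·0+3·6=18≤23, objective 18.
No feasible integer point exceeds 21.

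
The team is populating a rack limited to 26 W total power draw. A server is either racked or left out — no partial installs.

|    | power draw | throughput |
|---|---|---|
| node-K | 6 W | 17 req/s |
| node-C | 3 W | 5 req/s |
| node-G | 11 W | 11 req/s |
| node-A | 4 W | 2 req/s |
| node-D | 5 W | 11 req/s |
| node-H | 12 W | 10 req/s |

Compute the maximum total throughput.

44

Allowing fractional choices, the relaxed optimum would be about 44.8, but servers are indivisible.
node-K + node-G + node-A + node-D: power draw 6 + 11 + 4 + 5 = 26 ≤ 26, throughput 17 + 11 + 2 + 11 = 41.
node-K + node-C + node-G + node-D: power draw 6 + 3 + 11 + 5 = 25 ≤ 26, throughput 17 + 5 + 11 + 11 = 44.
node-K + node-C + node-D + node-H: power draw 6 + 3 + 5 + 12 = 26 ≤ 26, throughput 17 + 5 + 11 + 10 = 43.
Best is node-K, node-C, node-G, and node-D with total throughput 44.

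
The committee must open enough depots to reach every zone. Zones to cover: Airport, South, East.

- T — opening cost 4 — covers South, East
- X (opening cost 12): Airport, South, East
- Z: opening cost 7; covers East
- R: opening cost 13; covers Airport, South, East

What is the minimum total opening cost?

12

X alone covers Airport, South, East — every zone.
Total opening cost: 12.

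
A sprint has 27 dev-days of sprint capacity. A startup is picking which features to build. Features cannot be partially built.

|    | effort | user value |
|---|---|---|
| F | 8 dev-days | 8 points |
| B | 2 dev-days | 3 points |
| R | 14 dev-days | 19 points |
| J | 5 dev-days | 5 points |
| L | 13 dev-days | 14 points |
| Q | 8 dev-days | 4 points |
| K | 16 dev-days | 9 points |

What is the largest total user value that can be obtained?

33

This is an integer program with binary decision variables.
R + L: effort 14 + 13 = 27 ≤ 27, user value 19 + 14 = 33.
F + R + J: effort 8 + 14 + 5 = 27 ≤ 27, user value 8 + 19 + 5 = 32.
F + B + R: effort 8 + 2 + 14 = 24 ≤ 27, user value 8 + 3 + 19 = 30.
Best is R and L with total user value 33.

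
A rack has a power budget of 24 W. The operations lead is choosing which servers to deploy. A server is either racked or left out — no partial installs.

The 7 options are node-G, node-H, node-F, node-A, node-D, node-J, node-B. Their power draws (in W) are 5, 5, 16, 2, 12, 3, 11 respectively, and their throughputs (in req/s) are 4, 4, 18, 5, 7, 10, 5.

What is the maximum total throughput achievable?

node-H + node-F + node-J: power draw 5 + 16 + 3 = 24 ≤ 24, throughput 4 + 18 + 10 = 32.
node-G + node-F + node-J: power draw 5 + 16 + 3 = 24 ≤ 24, throughput 4 + 18 + 10 = 32.
node-F + node-A + node-J: power draw 16 + 2 + 3 = 21 ≤ 24, throughput 18 + 5 + 10 = 33.
Best is node-F, node-A, and node-J with total throughput 33.

33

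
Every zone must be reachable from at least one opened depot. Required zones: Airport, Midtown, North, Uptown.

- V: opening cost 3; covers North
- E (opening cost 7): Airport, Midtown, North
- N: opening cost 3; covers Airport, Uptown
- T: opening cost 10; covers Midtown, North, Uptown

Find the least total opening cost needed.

This is a weighted set-cover instance.
The greedy cost-per-new-zone heuristic would pick N, V, and E for 13, but a cheaper cover exists.
Choose E and N: together they cover Airport, Midtown, North, Uptown — every zone.
Total opening cost: 7 + 3 = 10.
No cover costs less than 10.

10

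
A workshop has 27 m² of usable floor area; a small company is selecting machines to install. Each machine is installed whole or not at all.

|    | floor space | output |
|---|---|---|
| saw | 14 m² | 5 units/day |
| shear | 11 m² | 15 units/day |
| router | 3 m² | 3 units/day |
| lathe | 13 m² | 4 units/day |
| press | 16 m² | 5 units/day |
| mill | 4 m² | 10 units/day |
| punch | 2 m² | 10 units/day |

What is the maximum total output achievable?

38

This is an integer program with binary decision variables.
Take shear, router, mill, and punch: floor space 11 + 3 + 4 + 2 = 20 ≤ 27, output 15 + 3 + 10 + 10 = 38.
No other feasible combination does better.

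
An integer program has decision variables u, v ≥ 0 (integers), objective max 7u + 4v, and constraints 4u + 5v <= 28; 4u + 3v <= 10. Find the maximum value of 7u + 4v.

15

The continuous relaxation peaks at (2.5, 0) with value 17.50; rounding to a feasible lattice point costs some objective.
(u,v)=(1,2): 4·1+5·2=14≤28, 4·1+3·2=10≤10, objective 15.
(u,v)=(2,0): 4·2+5·0=8≤28, 4·2+3·0=8≤10, objective 14.
(u,v)=(0,3): 4·0+5·3=15≤28, 4·0+3·3=9≤10, objective 12.
Maximum is 15 at (u,v)=(1,2).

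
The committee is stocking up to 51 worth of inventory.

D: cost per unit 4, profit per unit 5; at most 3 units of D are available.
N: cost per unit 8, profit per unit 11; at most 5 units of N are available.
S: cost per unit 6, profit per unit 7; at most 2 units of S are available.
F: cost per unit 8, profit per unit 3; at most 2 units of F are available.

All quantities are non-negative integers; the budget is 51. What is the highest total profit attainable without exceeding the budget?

67

Take 1×D, 5×N, and 1×S: cost 50 ≤ 51, profit 1·5 + 5·11 + 1·7 = 67.
N has the best ratio (11/8) and is taken to its limit of 5; remaining capacity is filled optimally with the others.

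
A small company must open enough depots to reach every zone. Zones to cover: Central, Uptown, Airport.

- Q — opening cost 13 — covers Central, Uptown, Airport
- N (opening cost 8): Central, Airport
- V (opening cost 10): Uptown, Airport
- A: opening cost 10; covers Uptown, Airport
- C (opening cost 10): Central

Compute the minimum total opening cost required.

13

Q alone covers Central, Uptown, Airport — every zone.
Total opening cost: 13.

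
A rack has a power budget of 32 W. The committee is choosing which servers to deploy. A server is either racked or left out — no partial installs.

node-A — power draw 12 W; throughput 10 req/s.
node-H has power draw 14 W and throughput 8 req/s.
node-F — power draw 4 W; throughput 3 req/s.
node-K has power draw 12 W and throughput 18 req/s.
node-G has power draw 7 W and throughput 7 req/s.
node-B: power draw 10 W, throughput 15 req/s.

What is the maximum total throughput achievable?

Take node-K, node-G, and node-B: power draw 12 + 7 + 10 = 29 ≤ 32, throughput 18 + 7 + 15 = 40.
No other feasible combination does better.

40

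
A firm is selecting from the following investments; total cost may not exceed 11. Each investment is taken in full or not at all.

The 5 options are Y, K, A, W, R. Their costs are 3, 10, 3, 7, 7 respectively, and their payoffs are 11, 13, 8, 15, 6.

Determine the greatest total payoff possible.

Take Y and W: cost 3 + 7 = 10 ≤ 11, payoff 11 + 15 = 26.
No other feasible combination does better.

26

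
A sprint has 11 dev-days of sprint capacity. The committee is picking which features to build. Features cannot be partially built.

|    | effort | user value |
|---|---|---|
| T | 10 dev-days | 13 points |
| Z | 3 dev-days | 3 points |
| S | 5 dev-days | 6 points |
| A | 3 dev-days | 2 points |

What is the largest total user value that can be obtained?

Allowing fractional choices, the relaxed optimum would be about 14.2, but features are indivisible.
Z + S + A: effort 3 + 5 + 3 = 11 ≤ 11, user value 3 + 6 + 2 = 11.
T: effort 10 ≤ 11, user value 13.
Z + S: effort 3 + 5 = 8 ≤ 11, user value 3 + 6 = 9.
Best is T with total user value 13.

13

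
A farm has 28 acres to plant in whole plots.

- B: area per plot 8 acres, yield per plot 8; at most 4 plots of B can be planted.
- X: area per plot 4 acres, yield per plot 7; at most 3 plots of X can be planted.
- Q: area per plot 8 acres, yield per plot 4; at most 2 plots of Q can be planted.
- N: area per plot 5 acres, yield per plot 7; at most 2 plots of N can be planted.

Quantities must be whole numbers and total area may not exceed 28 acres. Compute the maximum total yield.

X has the best ratio (7/4); taking only X gives at most 3×7 = 21 (stopped by the supply cap of 3).
Mixing does better — 2×B and 3×X: area 28 ≤ 28, yield 2·8 + 3·7 = 37.

37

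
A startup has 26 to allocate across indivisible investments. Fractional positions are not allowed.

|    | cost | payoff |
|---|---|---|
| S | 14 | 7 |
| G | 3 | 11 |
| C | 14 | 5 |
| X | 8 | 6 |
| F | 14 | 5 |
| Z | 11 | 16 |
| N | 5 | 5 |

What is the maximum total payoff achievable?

33

Take G, X, and Z: cost 3 + 8 + 11 = 22 ≤ 26, payoff 11 + 6 + 16 = 33.
No other feasible combination does better.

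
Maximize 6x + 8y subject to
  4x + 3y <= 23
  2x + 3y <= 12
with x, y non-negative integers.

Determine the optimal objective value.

Relaxing integrality, the LP optimum is 35.67 at (x,y) = (5.5, 0.333), which is not an integer point.
(x,y)=(3,2) is feasible, giving 34.
(x,y)=(4,1) is feasible, giving 32.
(x,y)=(5,0) is feasible, giving 30.
The best lattice point is (3,2), giving 34.

34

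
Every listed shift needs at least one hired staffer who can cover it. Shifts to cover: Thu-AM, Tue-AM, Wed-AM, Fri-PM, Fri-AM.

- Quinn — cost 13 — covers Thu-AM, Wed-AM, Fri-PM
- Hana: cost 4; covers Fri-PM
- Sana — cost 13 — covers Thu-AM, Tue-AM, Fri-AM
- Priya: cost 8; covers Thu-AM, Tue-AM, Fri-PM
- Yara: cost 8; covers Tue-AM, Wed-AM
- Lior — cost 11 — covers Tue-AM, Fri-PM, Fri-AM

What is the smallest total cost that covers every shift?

24

The greedy cost-per-new-shift heuristic would pick Priya, Yara, and Lior for 27, but a cheaper cover exists.
Choose Quinn and Lior: together they cover Thu-AM, Tue-AM, Wed-AM, Fri-PM, Fri-AM — every shift.
Total cost: 13 + 11 = 24.
No cover costs less than 24.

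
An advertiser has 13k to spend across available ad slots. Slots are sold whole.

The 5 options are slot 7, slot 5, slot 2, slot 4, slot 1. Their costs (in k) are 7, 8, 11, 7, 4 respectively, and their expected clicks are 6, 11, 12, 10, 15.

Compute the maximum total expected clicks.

slot 5 + slot 1: cost 8 + 4 = 12 ≤ 13, expected clicks 11 + 15 = 26.
slot 4 + slot 1: cost 7 + 4 = 11 ≤ 13, expected clicks 10 + 15 = 25.
Best is slot 5 and slot 1 with total expected clicks 26.

26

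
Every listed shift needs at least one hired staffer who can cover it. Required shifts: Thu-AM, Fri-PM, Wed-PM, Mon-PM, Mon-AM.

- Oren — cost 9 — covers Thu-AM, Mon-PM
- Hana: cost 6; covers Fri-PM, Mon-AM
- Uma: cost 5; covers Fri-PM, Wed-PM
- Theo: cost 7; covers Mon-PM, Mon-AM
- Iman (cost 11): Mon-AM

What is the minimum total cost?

The greedy cost-per-new-shift heuristic would pick Uma, Theo, and Oren for 21, but a cheaper cover exists.
Choose Oren, Hana, and Uma: together they cover Thu-AM, Fri-PM, Wed-PM, Mon-PM, Mon-AM — every shift.
Total cost: 9 + 6 + 5 = 20.
No cover costs less than 20.

20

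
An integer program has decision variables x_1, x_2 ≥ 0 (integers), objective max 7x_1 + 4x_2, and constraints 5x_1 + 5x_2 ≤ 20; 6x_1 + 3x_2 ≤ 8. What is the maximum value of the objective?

8

(x_1,x_2)=(0,2) is feasible, giving 8.
(x_1,x_2)=(0,1) is feasible, giving 4.
The best lattice point is (0,2), giving 8.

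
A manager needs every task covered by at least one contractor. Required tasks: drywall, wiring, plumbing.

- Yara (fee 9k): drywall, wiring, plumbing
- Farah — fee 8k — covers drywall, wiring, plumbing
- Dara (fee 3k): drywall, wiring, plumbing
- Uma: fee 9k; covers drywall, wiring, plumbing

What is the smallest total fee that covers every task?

Dara alone covers drywall, wiring, plumbing — every task.
Total fee: 3.
No cover costs less than 3.

3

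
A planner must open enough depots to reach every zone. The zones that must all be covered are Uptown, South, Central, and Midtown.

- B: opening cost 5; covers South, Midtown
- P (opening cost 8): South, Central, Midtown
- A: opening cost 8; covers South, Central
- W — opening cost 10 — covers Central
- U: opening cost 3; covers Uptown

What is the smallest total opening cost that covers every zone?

The greedy cost-per-new-zone heuristic would pick B, U, and P for 16, but a cheaper cover exists.
Choose P and U: together they cover Uptown, South, Central, Midtown — every zone.
Total opening cost: 8 + 3 = 11.
No cover costs less than 11.

11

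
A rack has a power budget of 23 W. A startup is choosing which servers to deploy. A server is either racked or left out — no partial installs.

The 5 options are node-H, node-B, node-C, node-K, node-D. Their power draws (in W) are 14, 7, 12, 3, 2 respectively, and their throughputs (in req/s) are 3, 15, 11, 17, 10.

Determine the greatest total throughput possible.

Take node-B, node-C, and node-K: power draw 7 + 12 + 3 = 22 ≤ 23, throughput 15 + 11 + 17 = 43.
No other feasible combination does better.

43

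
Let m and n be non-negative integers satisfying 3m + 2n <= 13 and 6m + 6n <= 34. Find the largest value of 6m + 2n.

The continuous relaxation peaks at (4.33, 0) with value 26.00; rounding to a feasible lattice point costs some objective.
(m,n)=(4,0): 3·4+2·0=12≤13, 6·4+6·0=24≤34, objective 24.
(m,n)=(3,1): 3·3+2·1=11≤13, 6·3+6·1=24≤34, objective 20.
(m,n)=(3,0): 3·3+2·0=9≤13, 6·3+6·0=18≤34, objective 18.
Maximum is 24 at (m,n)=(4,0).

24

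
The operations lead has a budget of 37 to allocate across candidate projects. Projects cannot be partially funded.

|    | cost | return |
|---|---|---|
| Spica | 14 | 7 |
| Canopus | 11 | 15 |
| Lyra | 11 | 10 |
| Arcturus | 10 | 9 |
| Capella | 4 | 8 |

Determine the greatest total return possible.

42

Allowing fractional choices, the relaxed optimum would be about 42.5, but projects are indivisible.
Canopus + Lyra + Arcturus: cost 11 + 11 + 10 = 32 ≤ 37, return 15 + 10 + 9 = 34.
Canopus + Lyra + Arcturus + Capella: cost 11 + 11 + 10 + 4 = 36 ≤ 37, return 15 + 10 + 9 + 8 = 42.
Best is Canopus, Lyra, Arcturus, and Capella with total return 42.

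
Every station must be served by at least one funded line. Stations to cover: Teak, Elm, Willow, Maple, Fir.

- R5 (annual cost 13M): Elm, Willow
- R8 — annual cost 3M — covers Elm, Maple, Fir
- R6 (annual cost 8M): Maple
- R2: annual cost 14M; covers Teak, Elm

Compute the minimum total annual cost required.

This is a weighted set-cover instance.
Choose R5, R8, and R2: together they cover Teak, Elm, Willow, Maple, Fir — every station.
Total annual cost: 13 + 3 + 14 = 30.
No cover costs less than 30.

30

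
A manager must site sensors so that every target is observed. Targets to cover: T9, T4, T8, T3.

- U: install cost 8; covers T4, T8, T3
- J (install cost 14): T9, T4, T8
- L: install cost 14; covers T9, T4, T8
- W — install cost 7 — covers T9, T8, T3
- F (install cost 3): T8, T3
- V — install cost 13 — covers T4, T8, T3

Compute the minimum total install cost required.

This is an integer covering problem.
The greedy cost-per-new-target heuristic would pick F and J for 17, but a cheaper cover exists.
Choose U and W: together they cover T9, T4, T8, T3 — every target.
Total install cost: 8 + 7 = 15.
No cover costs less than 15.

15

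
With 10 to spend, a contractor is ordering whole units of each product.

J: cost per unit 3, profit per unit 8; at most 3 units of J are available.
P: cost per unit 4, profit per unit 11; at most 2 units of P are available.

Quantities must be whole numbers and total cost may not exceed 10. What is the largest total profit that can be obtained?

This is a bounded integer knapsack.
P has the best ratio (11/4); taking only P gives at most 2×11 = 22 (stopped by the cost limit).
Mixing does better — 2×J and 1×P: cost 10 ≤ 10, profit 2·8 + 1·11 = 27.

27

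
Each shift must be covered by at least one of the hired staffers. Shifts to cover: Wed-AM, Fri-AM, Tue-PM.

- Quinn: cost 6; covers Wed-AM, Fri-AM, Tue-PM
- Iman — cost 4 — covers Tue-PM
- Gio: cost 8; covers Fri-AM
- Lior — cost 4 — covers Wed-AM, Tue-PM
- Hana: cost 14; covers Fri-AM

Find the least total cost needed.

Quinn alone covers Wed-AM, Fri-AM, Tue-PM — every shift.
Total cost: 6.
No cover costs less than 6.

6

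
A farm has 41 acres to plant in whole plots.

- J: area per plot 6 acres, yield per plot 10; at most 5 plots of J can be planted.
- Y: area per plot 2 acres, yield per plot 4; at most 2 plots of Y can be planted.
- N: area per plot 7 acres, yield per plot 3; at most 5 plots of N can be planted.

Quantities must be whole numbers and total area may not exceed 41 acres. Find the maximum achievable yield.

61

5×J and 2×Y: area 34 ≤ 41, yield 5·10 + 2·4 = 58.
5×J, 2×Y, and 1×N: area 41 ≤ 41, yield 5·10 + 2·4 + 1·3 = 61.
Best is 61.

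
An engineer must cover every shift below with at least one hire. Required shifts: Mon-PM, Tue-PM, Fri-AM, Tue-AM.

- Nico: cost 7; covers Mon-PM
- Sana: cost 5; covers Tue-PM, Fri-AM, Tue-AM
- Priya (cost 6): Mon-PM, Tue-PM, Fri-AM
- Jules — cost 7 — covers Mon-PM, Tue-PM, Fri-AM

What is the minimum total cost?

Choose Sana and Priya: together they cover Mon-PM, Tue-PM, Fri-AM, Tue-AM — every shift.
Total cost: 5 + 6 = 11.
No cover costs less than 11.

11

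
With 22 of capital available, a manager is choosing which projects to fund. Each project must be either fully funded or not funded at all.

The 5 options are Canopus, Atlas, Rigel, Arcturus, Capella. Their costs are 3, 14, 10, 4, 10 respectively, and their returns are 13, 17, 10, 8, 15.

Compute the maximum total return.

38

Take Canopus, Atlas, and Arcturus: cost 3 + 14 + 4 = 21 ≤ 22, return 13 + 17 + 8 = 38.
No other feasible combination does better.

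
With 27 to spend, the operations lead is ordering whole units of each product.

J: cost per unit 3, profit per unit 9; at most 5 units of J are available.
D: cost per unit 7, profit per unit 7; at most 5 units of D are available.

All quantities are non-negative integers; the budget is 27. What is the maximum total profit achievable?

52

This is a bounded integer knapsack.
4×J and 2×D: cost 26 ≤ 27, profit 4·9 + 2·7 = 50.
5×J and 1×D: cost 22 ≤ 27, profit 5·9 + 1·7 = 52.
Best is 52.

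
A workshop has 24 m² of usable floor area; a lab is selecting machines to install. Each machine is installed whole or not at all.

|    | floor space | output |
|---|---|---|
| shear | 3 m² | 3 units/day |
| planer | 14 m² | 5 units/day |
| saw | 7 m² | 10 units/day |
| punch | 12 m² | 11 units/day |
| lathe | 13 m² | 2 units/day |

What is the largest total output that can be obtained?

This is an integer program with binary decision variables.
shear + saw + punch: floor space 3 + 7 + 12 = 22 ≤ 24, output 3 + 10 + 11 = 24.
saw + punch: floor space 7 + 12 = 19 ≤ 24, output 10 + 11 = 21.
Best is shear, saw, and punch with total output 24.

24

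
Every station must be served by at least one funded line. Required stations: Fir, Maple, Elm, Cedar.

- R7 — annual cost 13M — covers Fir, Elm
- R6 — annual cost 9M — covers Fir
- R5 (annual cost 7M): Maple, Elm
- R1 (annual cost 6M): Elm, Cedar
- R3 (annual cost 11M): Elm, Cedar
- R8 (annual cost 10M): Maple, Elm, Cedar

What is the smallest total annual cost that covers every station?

Choose R6 and R8: together they cover Fir, Maple, Elm, Cedar — every station.
Total annual cost: 9 + 10 = 19.

19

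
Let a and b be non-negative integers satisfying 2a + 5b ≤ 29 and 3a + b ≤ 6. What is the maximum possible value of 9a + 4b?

(a,b)=(1,3): 2·1+5·3=17≤29, 3·1+1·3=6≤6, objective 21.
(a,b)=(0,5): 2·0+5·5=25≤29, 3·0+1·5=5≤6, objective 20.
(a,b)=(1,2): 2·1+5·2=12≤29, 3·1+1·2=5≤6, objective 17.
Maximum is 21 at (a,b)=(1,3).

21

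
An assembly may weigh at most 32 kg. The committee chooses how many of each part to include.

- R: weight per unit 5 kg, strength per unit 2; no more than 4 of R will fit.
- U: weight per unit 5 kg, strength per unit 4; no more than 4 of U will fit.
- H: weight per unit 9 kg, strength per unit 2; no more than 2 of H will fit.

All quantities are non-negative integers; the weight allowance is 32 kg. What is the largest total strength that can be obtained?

20

U has the best ratio (4/5); taking only U gives at most 4×4 = 16 (stopped by the supply cap of 4).
Mixing does better — 2×R and 4×U: weight 30 ≤ 32, strength 2·2 + 4·4 = 20.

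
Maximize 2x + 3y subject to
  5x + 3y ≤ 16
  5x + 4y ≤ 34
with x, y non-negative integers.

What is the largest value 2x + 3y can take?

(x,y)=(0,5): 5·0+3·5=15≤16, 5·0+4·5=20≤34, objective 15.
(x,y)=(0,4): 5·0+3·4=12≤16, 5·0+4·4=16≤34, objective 12.
Maximum is 15 at (x,y)=(0,5).

15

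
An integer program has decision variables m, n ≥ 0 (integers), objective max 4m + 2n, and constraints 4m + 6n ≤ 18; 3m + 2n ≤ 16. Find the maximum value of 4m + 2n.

(m,n)=(4,0) is feasible, giving 16.
(m,n)=(3,1) is feasible, giving 14.
(m,n)=(3,0) is feasible, giving 12.
The best lattice point is (4,0), giving 16.

16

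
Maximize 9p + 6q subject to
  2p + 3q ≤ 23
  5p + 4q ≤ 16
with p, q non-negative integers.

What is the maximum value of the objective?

(p,q)=(3,0): 2·3+3·0=6≤23, 5·3+4·0=15≤16, objective 27.
(p,q)=(2,1): 2·2+3·1=7≤23, 5·2+4·1=14≤16, objective 24.
(p,q)=(2,0): 2·2+3·0=4≤23, 5·2+4·0=10≤16, objective 18.
No feasible integer point exceeds 27.

27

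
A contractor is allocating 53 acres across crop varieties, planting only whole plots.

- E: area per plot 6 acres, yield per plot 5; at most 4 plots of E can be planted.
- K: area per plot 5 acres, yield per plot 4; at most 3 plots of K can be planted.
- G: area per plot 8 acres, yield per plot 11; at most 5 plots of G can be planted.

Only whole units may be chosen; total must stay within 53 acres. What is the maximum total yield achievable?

65

2×E and 5×G: area 52 ≤ 53, yield 2·5 + 5·11 = 65.
1×E, 1×K, and 5×G: area 51 ≤ 53, yield 1·5 + 1·4 + 5·11 = 64.
Best is 65.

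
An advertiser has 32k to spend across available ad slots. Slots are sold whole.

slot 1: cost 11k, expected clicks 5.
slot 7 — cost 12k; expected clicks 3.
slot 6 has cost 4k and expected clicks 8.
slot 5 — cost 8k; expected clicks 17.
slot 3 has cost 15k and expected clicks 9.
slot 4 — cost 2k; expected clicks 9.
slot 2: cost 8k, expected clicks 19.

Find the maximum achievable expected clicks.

Allowing fractional choices, the relaxed optimum would be about 59.0, but ad slots are indivisible.
slot 6 + slot 5 + slot 4 + slot 2: cost 4 + 8 + 2 + 8 = 22 ≤ 32, expected clicks 8 + 17 + 9 + 19 = 53.
slot 1 + slot 6 + slot 5 + slot 2: cost 11 + 4 + 8 + 8 = 31 ≤ 32, expected clicks 5 + 8 + 17 + 19 = 49.
slot 1 + slot 5 + slot 4 + slot 2: cost 11 + 8 + 2 + 8 = 29 ≤ 32, expected clicks 5 + 17 + 9 + 19 = 50.
Best is slot 6, slot 5, slot 4, and slot 2 with total expected clicks 53.

53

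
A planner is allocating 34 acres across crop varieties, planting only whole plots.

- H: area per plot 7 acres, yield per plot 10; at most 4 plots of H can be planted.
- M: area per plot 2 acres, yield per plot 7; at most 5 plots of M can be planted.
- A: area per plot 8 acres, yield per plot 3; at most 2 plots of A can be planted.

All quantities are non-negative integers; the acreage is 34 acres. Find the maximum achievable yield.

65

3×H and 5×M: area 31 ≤ 34, yield 3·10 + 5·7 = 65.
4×H and 3×M: area 34 ≤ 34, yield 4·10 + 3·7 = 61.
Best is 65.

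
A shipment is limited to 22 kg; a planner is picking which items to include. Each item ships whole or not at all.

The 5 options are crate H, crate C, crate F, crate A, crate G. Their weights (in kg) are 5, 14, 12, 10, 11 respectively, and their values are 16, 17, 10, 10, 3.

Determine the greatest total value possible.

Take crate H and crate C: weight 5 + 14 = 19 ≤ 22, value 16 + 17 = 33.
No other feasible combination does better.

33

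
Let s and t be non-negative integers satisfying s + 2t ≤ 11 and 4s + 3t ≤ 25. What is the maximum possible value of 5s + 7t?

43

The continuous relaxation peaks at (3.4, 3.8) with value 43.60; rounding to a feasible lattice point costs some objective.
(s,t)=(3,4): 1·3+2·4=11≤11, 4·3+3·4=24≤25, objective 43.
(s,t)=(4,3): 1·4+2·3=10≤11, 4·4+3·3=25≤25, objective 41.
(s,t)=(2,4): 1·2+2·4=10≤11, 4·2+3·4=20≤25, objective 38.
(s,t)=(3,3): 1·3+2·3=9≤11, 4·3+3·3=21≤25, objective 36.
Maximum is 43 at (s,t)=(3,4).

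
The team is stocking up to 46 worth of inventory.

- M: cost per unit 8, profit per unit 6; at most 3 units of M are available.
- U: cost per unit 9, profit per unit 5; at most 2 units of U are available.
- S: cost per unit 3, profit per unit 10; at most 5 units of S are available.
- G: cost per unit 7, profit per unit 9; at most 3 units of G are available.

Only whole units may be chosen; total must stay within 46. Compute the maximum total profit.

This is a bounded integer knapsack.
1×M, 5×S, and 3×G: cost 44 ≤ 46, profit 1·6 + 5·10 + 3·9 = 83.
1×U, 5×S, and 3×G: cost 45 ≤ 46, profit 1·5 + 5·10 + 3·9 = 82.
Best is 83.

83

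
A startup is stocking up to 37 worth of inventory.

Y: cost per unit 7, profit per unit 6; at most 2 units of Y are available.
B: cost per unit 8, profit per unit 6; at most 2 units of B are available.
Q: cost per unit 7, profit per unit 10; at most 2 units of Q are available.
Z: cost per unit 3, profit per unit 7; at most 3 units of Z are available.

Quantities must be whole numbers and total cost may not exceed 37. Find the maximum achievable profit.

This is a bounded integer knapsack.
Take 2×Y, 2×Q, and 3×Z: cost 37 ≤ 37, profit 2·6 + 2·10 + 3·7 = 53.
Z has the best ratio (7/3) and is taken to its limit of 3; remaining capacity is filled optimally with the others.

53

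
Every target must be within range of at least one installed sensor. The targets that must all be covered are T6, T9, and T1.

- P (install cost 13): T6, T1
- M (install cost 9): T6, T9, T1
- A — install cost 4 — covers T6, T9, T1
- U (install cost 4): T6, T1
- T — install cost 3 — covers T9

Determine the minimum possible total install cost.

4

A alone covers T6, T9, T1 — every target.
Total install cost: 4.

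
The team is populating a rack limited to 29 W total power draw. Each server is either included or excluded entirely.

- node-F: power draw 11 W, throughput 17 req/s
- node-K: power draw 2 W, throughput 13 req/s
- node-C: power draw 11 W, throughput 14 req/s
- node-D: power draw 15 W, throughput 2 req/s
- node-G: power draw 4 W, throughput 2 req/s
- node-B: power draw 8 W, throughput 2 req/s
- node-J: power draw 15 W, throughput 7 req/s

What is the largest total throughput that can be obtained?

46

Allowing fractional choices, the relaxed optimum would be about 46.5, but servers are indivisible.
node-F + node-K + node-C: power draw 11 + 2 + 11 = 24 ≤ 29, throughput 17 + 13 + 14 = 44.
node-F + node-K + node-J: power draw 11 + 2 + 15 = 28 ≤ 29, throughput 17 + 13 + 7 = 37.
node-F + node-K + node-C + node-G: power draw 11 + 2 + 11 + 4 = 28 ≤ 29, throughput 17 + 13 + 14 + 2 = 46.
Best is node-F, node-K, node-C, and node-G with total throughput 46.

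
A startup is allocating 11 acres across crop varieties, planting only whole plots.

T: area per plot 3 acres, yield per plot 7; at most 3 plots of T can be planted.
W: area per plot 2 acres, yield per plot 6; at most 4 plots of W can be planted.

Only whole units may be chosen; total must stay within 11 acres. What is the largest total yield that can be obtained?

1×T and 4×W: area 11 ≤ 11, yield 1·7 + 4·6 = 31.
3×T and 1×W: area 11 ≤ 11, yield 3·7 + 1·6 = 27.
Best is 31.

31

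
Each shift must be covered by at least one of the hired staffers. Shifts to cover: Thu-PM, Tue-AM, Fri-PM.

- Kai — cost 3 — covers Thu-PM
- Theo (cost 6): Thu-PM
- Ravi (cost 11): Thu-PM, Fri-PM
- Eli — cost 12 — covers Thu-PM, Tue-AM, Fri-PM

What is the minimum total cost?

This is an integer covering problem.
The greedy cost-per-new-shift heuristic would pick Kai and Eli for 15, but a cheaper cover exists.
Eli alone covers Thu-PM, Tue-AM, Fri-PM — every shift.
Total cost: 12.
No cover costs less than 12.

12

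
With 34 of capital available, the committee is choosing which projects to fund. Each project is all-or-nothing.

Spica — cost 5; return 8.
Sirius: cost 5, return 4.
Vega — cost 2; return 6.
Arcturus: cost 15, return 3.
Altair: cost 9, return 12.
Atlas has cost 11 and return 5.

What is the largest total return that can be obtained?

35

This is a 0-1 knapsack instance.
Allowing fractional choices, the relaxed optimum would be about 35.4, but projects are indivisible.
Spica + Sirius + Vega + Altair + Atlas: cost 5 + 5 + 2 + 9 + 11 = 32 ≤ 34, return 8 + 4 + 6 + 12 + 5 = 35.
Spica + Sirius + Vega + Altair: cost 5 + 5 + 2 + 9 = 21 ≤ 34, return 8 + 4 + 6 + 12 = 30.
Spica + Vega + Altair + Atlas: cost 5 + 2 + 9 + 11 = 27 ≤ 34, return 8 + 6 + 12 + 5 = 31.
Best is Spica, Sirius, Vega, Altair, and Atlas with total return 35.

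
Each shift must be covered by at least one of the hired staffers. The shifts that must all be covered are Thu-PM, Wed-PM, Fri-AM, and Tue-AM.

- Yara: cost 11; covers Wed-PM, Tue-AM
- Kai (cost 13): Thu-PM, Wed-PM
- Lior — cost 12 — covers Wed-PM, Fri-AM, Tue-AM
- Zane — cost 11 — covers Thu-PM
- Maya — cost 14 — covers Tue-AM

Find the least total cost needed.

Choose Lior and Zane: together they cover Thu-PM, Wed-PM, Fri-AM, Tue-AM — every shift.
Total cost: 12 + 11 = 23.

23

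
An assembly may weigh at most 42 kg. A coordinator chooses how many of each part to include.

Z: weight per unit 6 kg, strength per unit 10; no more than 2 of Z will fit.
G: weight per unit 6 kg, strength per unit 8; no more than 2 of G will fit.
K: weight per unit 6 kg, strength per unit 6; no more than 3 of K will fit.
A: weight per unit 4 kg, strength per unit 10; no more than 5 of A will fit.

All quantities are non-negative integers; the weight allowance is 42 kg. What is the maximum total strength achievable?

1×Z, 2×G, and 5×A: weight 38 ≤ 42, strength 1·10 + 2·8 + 5·10 = 76.
2×Z, 1×G, and 5×A: weight 38 ≤ 42, strength 2·10 + 1·8 + 5·10 = 78.
Best is 78.

78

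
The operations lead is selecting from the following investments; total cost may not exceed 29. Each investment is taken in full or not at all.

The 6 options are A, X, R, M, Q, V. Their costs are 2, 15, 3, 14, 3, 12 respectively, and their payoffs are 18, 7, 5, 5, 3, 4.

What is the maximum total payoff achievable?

This is a 0-1 knapsack instance.
A + R + M + Q: cost 2 + 3 + 14 + 3 = 22 ≤ 29, payoff 18 + 5 + 5 + 3 = 31.
A + X + R + Q: cost 2 + 15 + 3 + 3 = 23 ≤ 29, payoff 18 + 7 + 5 + 3 = 33.
Best is A, X, R, and Q with total payoff 33.

33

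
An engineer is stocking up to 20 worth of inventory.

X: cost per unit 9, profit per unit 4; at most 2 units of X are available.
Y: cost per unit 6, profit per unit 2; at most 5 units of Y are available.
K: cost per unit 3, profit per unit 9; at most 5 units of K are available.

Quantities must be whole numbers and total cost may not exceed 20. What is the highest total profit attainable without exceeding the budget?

45

K has the best ratio (9/3); taking only K gives at most 5×9 = 45 (stopped by the supply cap of 5).
Optimal: 5×K: cost 15 ≤ 20, profit 5·9 = 45.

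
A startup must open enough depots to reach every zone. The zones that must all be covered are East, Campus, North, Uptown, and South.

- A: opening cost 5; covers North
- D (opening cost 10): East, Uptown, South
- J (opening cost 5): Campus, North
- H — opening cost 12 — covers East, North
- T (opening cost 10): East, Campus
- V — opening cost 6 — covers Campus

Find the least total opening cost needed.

Choose D and J: together they cover East, Campus, North, Uptown, South — every zone.
Total opening cost: 10 + 5 = 15.
No cover costs less than 15.

15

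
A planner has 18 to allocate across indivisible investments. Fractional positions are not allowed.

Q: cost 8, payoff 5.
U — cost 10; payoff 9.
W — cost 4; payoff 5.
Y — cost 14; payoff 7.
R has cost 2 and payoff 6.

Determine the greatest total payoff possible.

20

Q + W + R: cost 8 + 4 + 2 = 14 ≤ 18, payoff 5 + 5 + 6 = 16.
U + R: cost 10 + 2 = 12 ≤ 18, payoff 9 + 6 = 15.
U + W + R: cost 10 + 4 + 2 = 16 ≤ 18, payoff 9 + 5 + 6 = 20.
Best is U, W, and R with total payoff 20.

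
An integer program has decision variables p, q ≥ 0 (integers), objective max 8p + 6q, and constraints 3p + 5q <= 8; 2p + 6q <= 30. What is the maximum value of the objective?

16

The continuous relaxation peaks at (2.67, 0) with value 21.33; rounding to a feasible lattice point costs some objective.
(p,q)=(2,0): 3·2+5·0=6≤8, 2·2+6·0=4≤30, objective 16.
(p,q)=(1,1): 3·1+5·1=8≤8, 2·1+6·1=8≤30, objective 14.
(p,q)=(1,0): 3·1+5·0=3≤8, 2·1+6·0=2≤30, objective 8.
Maximum is 16 at (p,q)=(2,0).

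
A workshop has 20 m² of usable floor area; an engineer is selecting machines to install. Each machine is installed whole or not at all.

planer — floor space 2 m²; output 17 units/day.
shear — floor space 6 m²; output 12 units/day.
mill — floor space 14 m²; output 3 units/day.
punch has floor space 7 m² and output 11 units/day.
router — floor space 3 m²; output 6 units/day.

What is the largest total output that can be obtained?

46

Take planer, shear, punch, and router: floor space 2 + 6 + 7 + 3 = 18 ≤ 20, output 17 + 12 + 11 + 6 = 46.
No other feasible combination does better.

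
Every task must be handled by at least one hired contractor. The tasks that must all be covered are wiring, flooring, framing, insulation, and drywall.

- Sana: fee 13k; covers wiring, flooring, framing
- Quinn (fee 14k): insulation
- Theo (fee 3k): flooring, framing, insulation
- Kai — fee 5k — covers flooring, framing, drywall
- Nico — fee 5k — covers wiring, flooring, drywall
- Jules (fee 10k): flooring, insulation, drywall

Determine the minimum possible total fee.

8

Choose Theo and Nico: together they cover wiring, flooring, framing, insulation, drywall — every task.
Total fee: 3 + 5 = 8.
No cover costs less than 8.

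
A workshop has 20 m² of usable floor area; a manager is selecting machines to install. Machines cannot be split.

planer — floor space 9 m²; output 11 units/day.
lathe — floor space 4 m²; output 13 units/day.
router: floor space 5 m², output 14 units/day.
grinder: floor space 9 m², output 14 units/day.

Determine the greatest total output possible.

Allowing fractional choices, the relaxed optimum would be about 43.4, but machines are indivisible.
planer + lathe + router: floor space 9 + 4 + 5 = 18 ≤ 20, output 11 + 13 + 14 = 38.
lathe + router + grinder: floor space 4 + 5 + 9 = 18 ≤ 20, output 13 + 14 + 14 = 41.
router + grinder: floor space 5 + 9 = 14 ≤ 20, output 14 + 14 = 28.
Best is lathe, router, and grinder with total output 41.

41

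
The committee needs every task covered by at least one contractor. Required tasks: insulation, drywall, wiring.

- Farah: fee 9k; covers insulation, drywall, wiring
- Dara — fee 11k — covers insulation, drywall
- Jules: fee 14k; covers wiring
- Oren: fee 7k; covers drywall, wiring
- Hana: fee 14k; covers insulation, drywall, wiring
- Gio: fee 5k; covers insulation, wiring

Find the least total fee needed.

The greedy cost-per-new-task heuristic would pick Gio and Oren for 12, but a cheaper cover exists.
Farah alone covers insulation, drywall, wiring — every task.
Total fee: 9.
No cover costs less than 9.

9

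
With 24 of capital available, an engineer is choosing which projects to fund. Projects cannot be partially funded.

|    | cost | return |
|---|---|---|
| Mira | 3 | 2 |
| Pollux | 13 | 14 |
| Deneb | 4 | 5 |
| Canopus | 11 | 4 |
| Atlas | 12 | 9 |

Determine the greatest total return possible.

21

Take Mira, Pollux, and Deneb: cost 3 + 13 + 4 = 20 ≤ 24, return 2 + 14 + 5 = 21.
No other feasible combination does better.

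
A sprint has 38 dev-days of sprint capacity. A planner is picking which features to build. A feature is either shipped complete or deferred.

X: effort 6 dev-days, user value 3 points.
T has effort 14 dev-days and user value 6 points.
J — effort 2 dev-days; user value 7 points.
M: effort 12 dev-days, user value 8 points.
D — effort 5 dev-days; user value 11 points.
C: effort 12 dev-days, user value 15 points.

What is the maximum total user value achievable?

Treat it as a binary knapsack problem.
T + J + D + C: effort 14 + 2 + 5 + 12 = 33 ≤ 38, user value 6 + 7 + 11 + 15 = 39.
J + M + D + C: effort 2 + 12 + 5 + 12 = 31 ≤ 38, user value 7 + 8 + 11 + 15 = 41.
X + J + M + D + C: effort 6 + 2 + 12 + 5 + 12 = 37 ≤ 38, user value 3 + 7 + 8 + 11 + 15 = 44.
Best is X, J, M, D, and C with total user value 44.

44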